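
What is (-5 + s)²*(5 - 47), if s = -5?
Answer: -4200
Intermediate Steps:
(-5 + s)²*(5 - 47) = (-5 - 5)²*(5 - 47) = (-10)²*(-42) = 100*(-42) = -4200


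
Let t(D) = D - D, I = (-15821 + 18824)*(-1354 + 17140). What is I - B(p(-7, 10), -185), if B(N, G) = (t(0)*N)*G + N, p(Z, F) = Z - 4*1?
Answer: 47405369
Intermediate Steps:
p(Z, F) = -4 + Z (p(Z, F) = Z - 4 = -4 + Z)
I = 47405358 (I = 3003*15786 = 47405358)
t(D) = 0
B(N, G) = N (B(N, G) = (0*N)*G + N = 0*G + N = 0 + N = N)
I - B(p(-7, 10), -185) = 47405358 - (-4 - 7) = 47405358 - 1*(-11) = 47405358 + 11 = 47405369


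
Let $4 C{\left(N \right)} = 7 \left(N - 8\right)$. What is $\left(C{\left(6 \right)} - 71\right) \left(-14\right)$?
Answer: $1043$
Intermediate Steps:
$C{\left(N \right)} = -14 + \frac{7 N}{4}$ ($C{\left(N \right)} = \frac{7 \left(N - 8\right)}{4} = \frac{7 \left(-8 + N\right)}{4} = \frac{-56 + 7 N}{4} = -14 + \frac{7 N}{4}$)
$\left(C{\left(6 \right)} - 71\right) \left(-14\right) = \left(\left(-14 + \frac{7}{4} \cdot 6\right) - 71\right) \left(-14\right) = \left(\left(-14 + \frac{21}{2}\right) - 71\right) \left(-14\right) = \left(- \frac{7}{2} - 71\right) \left(-14\right) = \left(- \frac{149}{2}\right) \left(-14\right) = 1043$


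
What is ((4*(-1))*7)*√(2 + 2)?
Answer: -56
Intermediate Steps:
((4*(-1))*7)*√(2 + 2) = (-4*7)*√4 = -28*2 = -56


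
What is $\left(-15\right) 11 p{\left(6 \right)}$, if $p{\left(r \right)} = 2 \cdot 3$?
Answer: $-990$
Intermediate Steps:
$p{\left(r \right)} = 6$
$\left(-15\right) 11 p{\left(6 \right)} = \left(-15\right) 11 \cdot 6 = \left(-165\right) 6 = -990$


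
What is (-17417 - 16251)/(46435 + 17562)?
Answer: -33668/63997 ≈ -0.52609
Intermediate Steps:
(-17417 - 16251)/(46435 + 17562) = -33668/63997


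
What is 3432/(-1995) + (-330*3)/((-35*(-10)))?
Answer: -605/133 ≈ -4.5489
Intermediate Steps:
3432/(-1995) + (-330*3)/((-35*(-10))) = 3432*(-1/1995) - 990/350 = -1144/665 - 990*1/350 = -1144/665 - 99/35 = -605/133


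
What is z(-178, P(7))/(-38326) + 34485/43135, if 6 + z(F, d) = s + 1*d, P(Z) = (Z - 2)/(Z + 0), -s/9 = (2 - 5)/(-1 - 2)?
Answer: 925601827/1157234407 ≈ 0.79984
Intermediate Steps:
s = -9 (s = -9*(2 - 5)/(-1 - 2) = -(-27)/(-3) = -(-27)*(-1)/3 = -9*1 = -9)
P(Z) = (-2 + Z)/Z
z(F, d) = -15 + d (z(F, d) = -6 + (-9 + 1*d) = -6 + (-9 + d) = -15 + d)
z(-178, P(7))/(-38326) + 34485/43135 = (-15 + (-2 + 7)/7)/(-38326) + 34485/43135 = (-15 + (⅐)*5)*(-1/38326) + 34485*(1/43135) = (-15 + 5/7)*(-1/38326) + 6897/8627 = -100/7*(-1/38326) + 6897/8627 = 50/134141 + 6897/8627 = 925601827/1157234407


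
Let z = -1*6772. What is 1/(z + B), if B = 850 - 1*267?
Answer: -1/6189 ≈ -0.00016158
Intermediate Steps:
z = -6772
B = 583 (B = 850 - 267 = 583)
1/(z + B) = 1/(-6772 + 583) = 1/(-6189) = -1/6189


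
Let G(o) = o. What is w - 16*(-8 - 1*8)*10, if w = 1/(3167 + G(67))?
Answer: 8279041/3234 ≈ 2560.0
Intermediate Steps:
w = 1/3234 (w = 1/(3167 + 67) = 1/3234 ≈ 0.00030921)
w - 16*(-8 - 1*8)*10 = 1/3234 - 16*(-8 - 1*8)*10 = 1/3234 - 16*(-8 - 8)*10 = 1/3234 - 16*(-16)*10 = 1/3234 - (-256)*10 = 1/3234 - 1*(-2560) = 1/3234 + 2560 = 8279041/3234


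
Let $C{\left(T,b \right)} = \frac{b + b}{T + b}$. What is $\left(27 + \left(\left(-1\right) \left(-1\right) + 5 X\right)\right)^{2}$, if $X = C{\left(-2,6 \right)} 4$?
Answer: $7744$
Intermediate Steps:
$C{\left(T,b \right)} = \frac{2 b}{T + b}$
$X = 12$ ($X = 2 \cdot 6 \frac{1}{-2 + 6} \cdot 4 = 2 \cdot 6 \cdot \frac{1}{4} \cdot 4 = 3 \cdot 4 = 12$)
$\left(27 + \left(\left(-1\right) \left(-1\right) + 5 X\right)\right)^{2} = \left(27 + \left(\left(-1\right) \left(-1\right) + 5 \cdot 12\right)\right)^{2} = \left(27 + \left(1 + 60\right)\right)^{2} = \left(27 + 61\right)^{2} = 88^{2} = 7744$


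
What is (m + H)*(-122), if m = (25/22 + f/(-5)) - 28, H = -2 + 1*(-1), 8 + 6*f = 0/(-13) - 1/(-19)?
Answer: 11320624/3135 ≈ 3611.0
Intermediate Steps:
f = -151/114 (f = -4/3 + (0/(-13) - 1/(-19))/6 = -4/3 + (0*(-1/13) - 1*(-1/19))/6 = -4/3 + (0 + 1/19)/6 = -4/3 + (⅙)*(1/19) = -4/3 + 1/114 = -151/114 ≈ -1.3246)
H = -3 (H = -2 - 1 = -3)
m = -83387/3135 (m = (25/22 - 151/114/(-5)) - 28 = (25*(1/22) - 151/114*(-⅕)) - 28 = (25/22 + 151/570) - 28 = 4393/3135 - 28 = -83387/3135 ≈ -26.599)
(m + H)*(-122) = (-83387/3135 - 3)*(-122) = -92792/3135*(-122) = 11320624/3135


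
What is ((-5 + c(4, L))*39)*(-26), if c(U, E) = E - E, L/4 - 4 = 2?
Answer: 5070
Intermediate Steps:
L = 24 (L = 16 + 4*2 = 16 + 8 = 24)
c(U, E) = 0
((-5 + c(4, L))*39)*(-26) = ((-5 + 0)*39)*(-26) = -5*39*(-26) = -195*(-26) = 5070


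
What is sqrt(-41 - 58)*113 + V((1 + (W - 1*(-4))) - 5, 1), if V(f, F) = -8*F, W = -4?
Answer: -8 + 339*I*sqrt(11) ≈ -8.0 + 1124.3*I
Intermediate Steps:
sqrt(-41 - 58)*113 + V((1 + (W - 1*(-4))) - 5, 1) = sqrt(-41 - 58)*113 - 8*1 = sqrt(-99)*113 - 8 = (3*I*sqrt(11))*113 - 8 = 339*I*sqrt(11) - 8 = -8 + 339*I*sqrt(11)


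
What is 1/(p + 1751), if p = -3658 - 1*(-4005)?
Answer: 1/2098 ≈ 0.00047664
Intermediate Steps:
p = 347 (p = -3658 + 4005 = 347)
1/(p + 1751) = 1/(347 + 1751) = 1/2098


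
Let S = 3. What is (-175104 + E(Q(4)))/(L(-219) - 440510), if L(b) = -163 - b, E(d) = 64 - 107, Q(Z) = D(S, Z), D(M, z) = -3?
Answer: 25021/62922 ≈ 0.39765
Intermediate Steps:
Q(Z) = -3
E(d) = -43
(-175104 + E(Q(4)))/(L(-219) - 440510) = (-175104 - 43)/((-163 - 1*(-219)) - 440510) = -175147/((-163 + 219) - 440510) = -175147/(56 - 440510) = -175147/(-440454) = -175147*(-1/440454) = 25021/62922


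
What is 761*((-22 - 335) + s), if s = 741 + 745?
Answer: 859169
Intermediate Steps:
s = 1486
761*((-22 - 335) + s) = 761*((-22 - 335) + 1486) = 761*(-357 + 1486) = 761*1129 = 859169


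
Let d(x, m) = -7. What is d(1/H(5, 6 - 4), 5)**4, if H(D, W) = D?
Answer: 2401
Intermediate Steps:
d(1/H(5, 6 - 4), 5)**4 = (-7)**4 = 2401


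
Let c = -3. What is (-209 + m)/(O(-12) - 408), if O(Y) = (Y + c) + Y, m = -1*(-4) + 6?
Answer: 199/435 ≈ 0.45747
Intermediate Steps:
m = 10 (m = 4 + 6 = 10)
O(Y) = -3 + 2*Y (O(Y) = (Y - 3) + Y = (-3 + Y) + Y = -3 + 2*Y)
(-209 + m)/(O(-12) - 408) = (-209 + 10)/((-3 + 2*(-12)) - 408) = -199/((-3 - 24) - 408) = -199/(-27 - 408) = -199/(-435) = -199*(-1/435) = 199/435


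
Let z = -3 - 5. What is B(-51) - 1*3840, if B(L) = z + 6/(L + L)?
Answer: -65417/17 ≈ -3848.1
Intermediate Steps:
z = -8
B(L) = -8 + 3/L (B(L) = -8 + 6/(L + L) = -8 + 6/(2*L) = -8 + (1/(2*L))*6 = -8 + 3/L)
B(-51) - 1*3840 = (-8 + 3/(-51)) - 1*3840 = (-8 + 3*(-1/51)) - 3840 = (-8 - 1/17) - 3840 = -137/17 - 3840 = -65417/17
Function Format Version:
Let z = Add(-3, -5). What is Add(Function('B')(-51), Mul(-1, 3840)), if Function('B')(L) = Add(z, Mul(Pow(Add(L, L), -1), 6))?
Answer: Rational(-65417, 17) ≈ -3848.1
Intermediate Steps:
z = -8
Function('B')(L) = Add(-8, Mul(3, Pow(L, -1))) (Function('B')(L) = Add(-8, Mul(Pow(Add(L, L), -1), 6)) = Add(-8, Mul(Pow(Mul(2, L), -1), 6)) = Add(-8, Mul(Mul(Rational(1, 2), Pow(L, -1)), 6)) = Add(-8, Mul(3, Pow(L, -1))))
Add(Function('B')(-51), Mul(-1, 3840)) = Add(Add(-8, Mul(3, Pow(-51, -1))), Mul(-1, 3840)) = Add(Add(-8, Mul(3, Rational(-1, 51))), -3840) = Add(Add(-8, Rational(-1, 17)), -3840) = Add(Rational(-137, 17), -3840) = Rational(-65417, 17)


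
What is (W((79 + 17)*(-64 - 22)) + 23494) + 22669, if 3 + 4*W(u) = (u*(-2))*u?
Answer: -136138423/4 ≈ -3.4035e+7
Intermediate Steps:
W(u) = -¾ - u²/2 (W(u) = -¾ + ((u*(-2))*u)/4 = -¾ + ((-2*u)*u)/4 = -¾ + (-2*u²)/4 = -¾ - u²/2)
(W((79 + 17)*(-64 - 22)) + 23494) + 22669 = ((-¾ - (-64 - 22)²*(79 + 17)²/2) + 23494) + 22669 = ((-¾ - (96*(-86))²/2) + 23494) + 22669 = ((-¾ - ½*(-8256)²) + 23494) + 22669 = ((-¾ - ½*68161536) + 23494) + 22669 = ((-¾ - 34080768) + 23494) + 22669 = (-136323075/4 + 23494) + 22669 = -136229099/4 + 22669 = -136138423/4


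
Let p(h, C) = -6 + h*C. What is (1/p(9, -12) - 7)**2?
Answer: 638401/12996 ≈ 49.123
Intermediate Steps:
p(h, C) = -6 + C*h
(1/p(9, -12) - 7)**2 = (1/(-6 - 12*9) - 7)**2 = (1/(-6 - 108) - 7)**2 = (1/(-114) - 7)**2 = (-1/114 - 7)**2 = (-799/114)**2 = 638401/12996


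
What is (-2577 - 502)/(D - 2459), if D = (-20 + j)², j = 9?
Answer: 3079/2338 ≈ 1.3169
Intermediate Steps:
D = 121 (D = (-20 + 9)² = (-11)² = 121)
(-2577 - 502)/(D - 2459) = (-2577 - 502)/(121 - 2459) = -3079/(-2338) = -3079*(-1/2338) = 3079/2338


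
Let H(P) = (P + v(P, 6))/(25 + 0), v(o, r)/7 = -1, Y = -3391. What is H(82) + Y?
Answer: -3388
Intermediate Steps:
v(o, r) = -7 (v(o, r) = 7*(-1) = -7)
H(P) = -7/25 + P/25 (H(P) = (P - 7)/(25 + 0) = (-7 + P)/25 = (-7 + P)*(1/25) = -7/25 + P/25)
H(82) + Y = (-7/25 + (1/25)*82) - 3391 = (-7/25 + 82/25) - 3391 = 3 - 3391 = -3388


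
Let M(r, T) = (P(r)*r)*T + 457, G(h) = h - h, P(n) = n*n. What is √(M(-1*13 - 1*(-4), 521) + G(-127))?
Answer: 2*I*√94838 ≈ 615.92*I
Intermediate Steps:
P(n) = n²
G(h) = 0
M(r, T) = 457 + T*r³ (M(r, T) = (r²*r)*T + 457 = r³*T + 457 = T*r³ + 457 = 457 + T*r³)
√(M(-1*13 - 1*(-4), 521) + G(-127)) = √((457 + 521*(-1*13 - 1*(-4))³) + 0) = √((457 + 521*(-13 + 4)³) + 0) = √((457 + 521*(-9)³) + 0) = √((457 + 521*(-729)) + 0) = √((457 - 379809) + 0) = √(-379352 + 0) = √(-379352) = 2*I*√94838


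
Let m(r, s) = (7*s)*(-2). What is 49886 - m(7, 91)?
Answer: 51160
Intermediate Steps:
m(r, s) = -14*s
49886 - m(7, 91) = 49886 - (-14)*91 = 49886 - 1*(-1274) = 49886 + 1274 = 51160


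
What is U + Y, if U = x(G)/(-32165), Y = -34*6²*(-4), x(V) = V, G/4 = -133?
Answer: 22497196/4595 ≈ 4896.0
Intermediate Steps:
G = -532 (G = 4*(-133) = -532)
Y = 4896 (Y = -34*36*(-4) = -1224*(-4) = 4896)
U = 76/4595 (U = -532/(-32165) = -532*(-1/32165) = 76/4595 ≈ 0.016540)
U + Y = 76/4595 + 4896 = 22497196/4595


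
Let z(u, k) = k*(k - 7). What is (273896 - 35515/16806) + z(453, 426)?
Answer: 7602830825/16806 ≈ 4.5239e+5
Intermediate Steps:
z(u, k) = k*(-7 + k)
(273896 - 35515/16806) + z(453, 426) = (273896 - 35515/16806) + 426*(-7 + 426) = (273896 - 35515*1/16806) + 426*419 = (273896 - 35515/16806) + 178494 = 4603060661/16806 + 178494 = 7602830825/16806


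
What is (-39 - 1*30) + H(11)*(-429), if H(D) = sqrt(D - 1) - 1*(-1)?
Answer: -498 - 429*sqrt(10) ≈ -1854.6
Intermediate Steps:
H(D) = 1 + sqrt(-1 + D) (H(D) = sqrt(-1 + D) + 1 = 1 + sqrt(-1 + D))
(-39 - 1*30) + H(11)*(-429) = (-39 - 1*30) + (1 + sqrt(-1 + 11))*(-429) = (-39 - 30) + (1 + sqrt(10))*(-429) = -69 + (-429 - 429*sqrt(10)) = -498 - 429*sqrt(10)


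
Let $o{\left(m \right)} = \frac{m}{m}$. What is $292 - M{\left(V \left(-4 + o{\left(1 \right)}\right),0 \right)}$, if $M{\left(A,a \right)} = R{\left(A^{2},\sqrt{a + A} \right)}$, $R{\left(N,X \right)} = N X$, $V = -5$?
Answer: $292 - 225 \sqrt{15} \approx -579.42$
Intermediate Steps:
$o{\left(m \right)} = 1$
$M{\left(A,a \right)} = A^{2} \sqrt{A + a}$ ($M{\left(A,a \right)} = A^{2} \sqrt{a + A} = A^{2} \sqrt{A + a}$)
$292 - M{\left(V \left(-4 + o{\left(1 \right)}\right),0 \right)} = 292 - \left(- 5 \left(-4 + 1\right)\right)^{2} \sqrt{- 5 \left(-4 + 1\right) + 0} = 292 - \left(\left(-5\right) \left(-3\right)\right)^{2} \sqrt{\left(-5\right) \left(-3\right) + 0} = 292 - 15^{2} \sqrt{15 + 0} = 292 - 225 \sqrt{15}$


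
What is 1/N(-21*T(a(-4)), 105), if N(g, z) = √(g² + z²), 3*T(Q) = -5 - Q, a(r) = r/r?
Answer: √29/609 ≈ 0.0088426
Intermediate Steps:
a(r) = 1
T(Q) = -5/3 - Q/3 (T(Q) = (-5 - Q)/3 = -5/3 - Q/3)
1/N(-21*T(a(-4)), 105) = 1/(√((-21*(-5/3 - ⅓*1))² + 105²)) = 1/(√((-21*(-5/3 - ⅓))² + 11025)) = 1/(√((-21*(-2))² + 11025)) = 1/(√(42² + 11025)) = 1/(√(1764 + 11025)) = 1/(√12789) = 1/(21*√29) = √29/609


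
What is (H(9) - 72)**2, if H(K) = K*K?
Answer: 81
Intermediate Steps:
H(K) = K**2
(H(9) - 72)**2 = (9**2 - 72)**2 = (81 - 72)**2 = 9**2 = 81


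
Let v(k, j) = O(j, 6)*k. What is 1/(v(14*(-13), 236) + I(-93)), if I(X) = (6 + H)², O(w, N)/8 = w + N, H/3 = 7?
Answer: -1/351623 ≈ -2.8440e-6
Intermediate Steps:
H = 21 (H = 3*7 = 21)
O(w, N) = 8*N + 8*w (O(w, N) = 8*(w + N) = 8*(N + w) = 8*N + 8*w)
v(k, j) = k*(48 + 8*j) (v(k, j) = (8*6 + 8*j)*k = (48 + 8*j)*k = k*(48 + 8*j))
I(X) = 729 (I(X) = (6 + 21)² = 27² = 729)
1/(v(14*(-13), 236) + I(-93)) = 1/(8*(14*(-13))*(6 + 236) + 729) = 1/(8*(-182)*242 + 729) = 1/(-352352 + 729) = 1/(-351623) = -1/351623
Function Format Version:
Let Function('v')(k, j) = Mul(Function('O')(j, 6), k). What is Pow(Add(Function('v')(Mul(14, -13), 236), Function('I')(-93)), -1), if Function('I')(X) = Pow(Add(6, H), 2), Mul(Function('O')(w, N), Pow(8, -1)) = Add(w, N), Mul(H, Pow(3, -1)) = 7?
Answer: Rational(-1, 351623) ≈ -2.8440e-6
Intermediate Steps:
H = 21 (H = Mul(3, 7) = 21)
Function('O')(w, N) = Add(Mul(8, N), Mul(8, w)) (Function('O')(w, N) = Mul(8, Add(w, N)) = Mul(8, Add(N, w)) = Add(Mul(8, N), Mul(8, w)))
Function('v')(k, j) = Mul(k, Add(48, Mul(8, j))) (Function('v')(k, j) = Mul(Add(Mul(8, 6), Mul(8, j)), k) = Mul(Add(48, Mul(8, j)), k) = Mul(k, Add(48, Mul(8, j))))
Function('I')(X) = 729 (Function('I')(X) = Pow(Add(6, 21), 2) = Pow(27, 2) = 729)
Pow(Add(Function('v')(Mul(14, -13), 236), Function('I')(-93)), -1) = Pow(Add(Mul(8, Mul(14, -13), Add(6, 236)), 729), -1) = Pow(Add(Mul(8, -182, 242), 729), -1) = Pow(Add(-352352, 729), -1) = Pow(-351623, -1) = Rational(-1, 351623)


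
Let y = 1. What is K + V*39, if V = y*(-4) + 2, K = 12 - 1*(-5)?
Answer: -61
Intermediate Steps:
K = 17 (K = 12 + 5 = 17)
V = -2 (V = 1*(-4) + 2 = -4 + 2 = -2)
K + V*39 = 17 - 2*39 = 17 - 78 = -61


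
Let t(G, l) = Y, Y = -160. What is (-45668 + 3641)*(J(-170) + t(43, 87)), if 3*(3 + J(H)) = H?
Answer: 9231931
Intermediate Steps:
t(G, l) = -160
J(H) = -3 + H/3
(-45668 + 3641)*(J(-170) + t(43, 87)) = (-45668 + 3641)*((-3 + (1/3)*(-170)) - 160) = -42027*((-3 - 170/3) - 160) = -42027*(-179/3 - 160) = -42027*(-659/3) = 9231931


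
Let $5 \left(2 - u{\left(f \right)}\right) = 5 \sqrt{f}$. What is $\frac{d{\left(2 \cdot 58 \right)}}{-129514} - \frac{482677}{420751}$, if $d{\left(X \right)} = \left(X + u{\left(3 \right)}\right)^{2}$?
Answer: $- \frac{68373228155}{54493145014} + \frac{118 \sqrt{3}}{64757} \approx -1.2516$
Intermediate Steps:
$u{\left(f \right)} = 2 - \sqrt{f}$ ($u{\left(f \right)} = 2 - \frac{5 \sqrt{f}}{5} = 2 - \sqrt{f}$)
$d{\left(X \right)} = \left(2 + X - \sqrt{3}\right)^{2}$ ($d{\left(X \right)} = \left(X + \left(2 - \sqrt{3}\right)\right)^{2} = \left(2 + X - \sqrt{3}\right)^{2}$)
$\frac{d{\left(2 \cdot 58 \right)}}{-129514} - \frac{482677}{420751} = \frac{\left(2 + 2 \cdot 58 - \sqrt{3}\right)^{2}}{-129514} - \frac{482677}{420751} = \left(2 + 116 - \sqrt{3}\right)^{2} \left(- \frac{1}{129514}\right) - \frac{482677}{420751} = \left(118 - \sqrt{3}\right)^{2} \left(- \frac{1}{129514}\right) - \frac{482677}{420751} = - \frac{\left(118 - \sqrt{3}\right)^{2}}{129514} - \frac{482677}{420751} = - \frac{482677}{420751} - \frac{\left(118 - \sqrt{3}\right)^{2}}{129514}$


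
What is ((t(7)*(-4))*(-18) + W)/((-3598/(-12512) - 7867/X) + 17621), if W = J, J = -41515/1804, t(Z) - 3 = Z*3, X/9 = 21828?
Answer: 13897668861612/143634072842161 ≈ 0.096757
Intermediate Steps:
X = 196452 (X = 9*21828 = 196452)
t(Z) = 3 + 3*Z (t(Z) = 3 + Z*3 = 3 + 3*Z)
J = -41515/1804 (J = -41515*1/1804 = -41515/1804 ≈ -23.013)
W = -41515/1804 ≈ -23.013
((t(7)*(-4))*(-18) + W)/((-3598/(-12512) - 7867/X) + 17621) = (((3 + 3*7)*(-4))*(-18) - 41515/1804)/((-3598/(-12512) - 7867/196452) + 17621) = (((3 + 21)*(-4))*(-18) - 41515/1804)/((-3598*(-1/12512) - 7867*1/196452) + 17621) = ((24*(-4))*(-18) - 41515/1804)/((1799/6256 - 7867/196452) + 17621) = (-96*(-18) - 41515/1804)/(4473547/18073584 + 17621) = (1728 - 41515/1804)/(318479097211/18073584) = (3075797/1804)*(18073584/318479097211) = 13897668861612/143634072842161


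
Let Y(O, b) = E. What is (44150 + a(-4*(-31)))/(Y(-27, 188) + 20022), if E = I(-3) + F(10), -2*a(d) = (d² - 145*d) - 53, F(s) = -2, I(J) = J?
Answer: 90957/40034 ≈ 2.2720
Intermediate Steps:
a(d) = 53/2 - d²/2 + 145*d/2 (a(d) = -((d² - 145*d) - 53)/2 = -(-53 + d² - 145*d)/2 = 53/2 - d²/2 + 145*d/2)
E = -5 (E = -3 - 2 = -5)
Y(O, b) = -5
(44150 + a(-4*(-31)))/(Y(-27, 188) + 20022) = (44150 + (53/2 - (-4*(-31))²/2 + 145*(-4*(-31))/2))/(-5 + 20022) = (44150 + (53/2 - ½*124² + (145/2)*124))/20017 = (44150 + (53/2 - ½*15376 + 8990))*(1/20017) = (44150 + (53/2 - 7688 + 8990))*(1/20017) = (44150 + 2657/2)*(1/20017) = (90957/2)*(1/20017) = 90957/40034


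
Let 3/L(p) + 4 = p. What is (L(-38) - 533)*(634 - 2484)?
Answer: 6903275/7 ≈ 9.8618e+5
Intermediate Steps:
L(p) = 3/(-4 + p)
(L(-38) - 533)*(634 - 2484) = (3/(-4 - 38) - 533)*(634 - 2484) = (3/(-42) - 533)*(-1850) = (3*(-1/42) - 533)*(-1850) = (-1/14 - 533)*(-1850) = -7463/14*(-1850) = 6903275/7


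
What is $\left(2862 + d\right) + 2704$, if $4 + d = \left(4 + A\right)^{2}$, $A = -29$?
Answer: $6187$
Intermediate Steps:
$d = 621$ ($d = -4 + \left(4 - 29\right)^{2} = -4 + \left(-25\right)^{2} = -4 + 625 = 621$)
$\left(2862 + d\right) + 2704 = \left(2862 + 621\right) + 2704 = 3483 + 2704 = 6187$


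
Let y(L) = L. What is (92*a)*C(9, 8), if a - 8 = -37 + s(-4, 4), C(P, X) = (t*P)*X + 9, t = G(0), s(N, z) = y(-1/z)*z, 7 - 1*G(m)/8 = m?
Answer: -11153160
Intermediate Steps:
G(m) = 56 - 8*m
s(N, z) = -1 (s(N, z) = (-1/z)*z = -1)
t = 56 (t = 56 - 8*0 = 56 + 0 = 56)
C(P, X) = 9 + 56*P*X (C(P, X) = (56*P)*X + 9 = 56*P*X + 9 = 9 + 56*P*X)
a = -30 (a = 8 + (-37 - 1) = 8 - 38 = -30)
(92*a)*C(9, 8) = (92*(-30))*(9 + 56*9*8) = -2760*(9 + 4032) = -2760*4041 = -11153160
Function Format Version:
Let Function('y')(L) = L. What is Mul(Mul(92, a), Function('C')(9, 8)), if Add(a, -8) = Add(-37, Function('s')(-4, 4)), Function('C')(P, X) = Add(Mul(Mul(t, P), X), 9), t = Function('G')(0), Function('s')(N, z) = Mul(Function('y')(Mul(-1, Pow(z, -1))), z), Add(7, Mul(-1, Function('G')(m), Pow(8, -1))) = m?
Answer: -11153160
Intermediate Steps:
Function('G')(m) = Add(56, Mul(-8, m))
Function('s')(N, z) = -1 (Function('s')(N, z) = Mul(Mul(-1, Pow(z, -1)), z) = -1)
t = 56 (t = Add(56, Mul(-8, 0)) = Add(56, 0) = 56)
Function('C')(P, X) = Add(9, Mul(56, P, X)) (Function('C')(P, X) = Add(Mul(Mul(56, P), X), 9) = Add(Mul(56, P, X), 9) = Add(9, Mul(56, P, X)))
a = -30 (a = Add(8, Add(-37, -1)) = Add(8, -38) = -30)
Mul(Mul(92, a), Function('C')(9, 8)) = Mul(Mul(92, -30), Add(9, Mul(56, 9, 8))) = Mul(-2760, Add(9, 4032)) = Mul(-2760, 4041) = -11153160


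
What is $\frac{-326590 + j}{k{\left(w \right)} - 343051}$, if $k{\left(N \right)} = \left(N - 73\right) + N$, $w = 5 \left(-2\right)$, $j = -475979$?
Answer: $\frac{802569}{343144} \approx 2.3389$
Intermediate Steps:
$w = -10$
$k{\left(N \right)} = -73 + 2 N$ ($k{\left(N \right)} = \left(-73 + N\right) + N = -73 + 2 N$)
$\frac{-326590 + j}{k{\left(w \right)} - 343051} = \frac{-326590 - 475979}{\left(-73 + 2 \left(-10\right)\right) - 343051} = - \frac{802569}{\left(-73 - 20\right) - 343051} = - \frac{802569}{-93 - 343051} = - \frac{802569}{-343144} = \left(-802569\right) \left(- \frac{1}{343144}\right) = \frac{802569}{343144}$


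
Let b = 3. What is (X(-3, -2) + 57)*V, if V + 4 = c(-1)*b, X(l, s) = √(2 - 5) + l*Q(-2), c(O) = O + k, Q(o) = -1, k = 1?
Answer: -240 - 4*I*√3 ≈ -240.0 - 6.9282*I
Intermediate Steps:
c(O) = 1 + O (c(O) = O + 1 = 1 + O)
X(l, s) = -l + I*√3 (X(l, s) = √(2 - 5) + l*(-1) = √(-3) - l = I*√3 - l = -l + I*√3)
V = -4 (V = -4 + (1 - 1)*3 = -4 + 0*3 = -4 + 0 = -4)
(X(-3, -2) + 57)*V = ((-1*(-3) + I*√3) + 57)*(-4) = ((3 + I*√3) + 57)*(-4) = (60 + I*√3)*(-4) = -240 - 4*I*√3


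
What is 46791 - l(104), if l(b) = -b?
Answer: 46895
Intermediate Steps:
46791 - l(104) = 46791 - (-1)*104 = 46791 - 1*(-104) = 46791 + 104 = 46895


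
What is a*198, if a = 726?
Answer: 143748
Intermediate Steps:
a*198 = 726*198 = 143748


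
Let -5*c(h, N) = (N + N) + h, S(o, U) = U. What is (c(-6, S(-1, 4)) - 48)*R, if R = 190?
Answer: -9196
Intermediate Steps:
c(h, N) = -2*N/5 - h/5 (c(h, N) = -((N + N) + h)/5 = -(2*N + h)/5 = -(h + 2*N)/5 = -2*N/5 - h/5)
(c(-6, S(-1, 4)) - 48)*R = ((-⅖*4 - ⅕*(-6)) - 48)*190 = ((-8/5 + 6/5) - 48)*190 = (-⅖ - 48)*190 = -242/5*190 = -9196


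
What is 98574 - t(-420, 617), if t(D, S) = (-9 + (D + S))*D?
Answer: 177534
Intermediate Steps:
t(D, S) = D*(-9 + D + S) (t(D, S) = (-9 + D + S)*D = D*(-9 + D + S))
98574 - t(-420, 617) = 98574 - (-420)*(-9 - 420 + 617) = 98574 - (-420)*188 = 98574 - 1*(-78960) = 98574 + 78960 = 177534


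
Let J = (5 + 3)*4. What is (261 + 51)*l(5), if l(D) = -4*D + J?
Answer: 3744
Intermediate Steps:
J = 32 (J = 8*4 = 32)
l(D) = 32 - 4*D (l(D) = -4*D + 32 = 32 - 4*D)
(261 + 51)*l(5) = (261 + 51)*(32 - 4*5) = 312*(32 - 20) = 312*12 = 3744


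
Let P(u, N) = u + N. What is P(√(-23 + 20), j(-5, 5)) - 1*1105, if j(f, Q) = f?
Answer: -1110 + I*√3 ≈ -1110.0 + 1.732*I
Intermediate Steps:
P(u, N) = N + u
P(√(-23 + 20), j(-5, 5)) - 1*1105 = (-5 + √(-23 + 20)) - 1*1105 = (-5 + √(-3)) - 1105 = (-5 + I*√3) - 1105 = -1110 + I*√3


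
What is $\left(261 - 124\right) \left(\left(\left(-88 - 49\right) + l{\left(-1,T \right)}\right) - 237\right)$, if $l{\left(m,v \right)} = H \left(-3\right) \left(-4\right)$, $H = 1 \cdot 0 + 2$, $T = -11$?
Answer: $-47950$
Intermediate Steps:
$H = 2$ ($H = 0 + 2 = 2$)
$l{\left(m,v \right)} = 24$ ($l{\left(m,v \right)} = 2 \left(-3\right) \left(-4\right) = \left(-6\right) \left(-4\right) = 24$)
$\left(261 - 124\right) \left(\left(\left(-88 - 49\right) + l{\left(-1,T \right)}\right) - 237\right) = \left(261 - 124\right) \left(\left(\left(-88 - 49\right) + 24\right) - 237\right) = 137 \left(\left(-137 + 24\right) - 237\right) = 137 \left(-113 - 237\right) = 137 \left(-350\right) = -47950$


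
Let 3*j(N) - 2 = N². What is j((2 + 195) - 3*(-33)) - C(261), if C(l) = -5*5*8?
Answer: 29406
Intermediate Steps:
C(l) = -200 (C(l) = -25*8 = -200)
j(N) = ⅔ + N²/3
j((2 + 195) - 3*(-33)) - C(261) = (⅔ + ((2 + 195) - 3*(-33))²/3) - 1*(-200) = (⅔ + (197 + 99)²/3) + 200 = (⅔ + (⅓)*296²) + 200 = (⅔ + (⅓)*87616) + 200 = (⅔ + 87616/3) + 200 = 29206 + 200 = 29406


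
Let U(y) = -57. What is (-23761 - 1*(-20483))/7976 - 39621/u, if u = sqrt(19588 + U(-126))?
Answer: -1639/3988 - 39621*sqrt(19531)/19531 ≈ -283.92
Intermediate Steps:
u = sqrt(19531) (u = sqrt(19588 - 57) = sqrt(19531) ≈ 139.75)
(-23761 - 1*(-20483))/7976 - 39621/u = (-23761 - 1*(-20483))/7976 - 39621*sqrt(19531)/19531 = (-23761 + 20483)*(1/7976) - 39621*sqrt(19531)/19531 = -3278*1/7976 - 39621*sqrt(19531)/19531 = -1639/3988 - 39621*sqrt(19531)/19531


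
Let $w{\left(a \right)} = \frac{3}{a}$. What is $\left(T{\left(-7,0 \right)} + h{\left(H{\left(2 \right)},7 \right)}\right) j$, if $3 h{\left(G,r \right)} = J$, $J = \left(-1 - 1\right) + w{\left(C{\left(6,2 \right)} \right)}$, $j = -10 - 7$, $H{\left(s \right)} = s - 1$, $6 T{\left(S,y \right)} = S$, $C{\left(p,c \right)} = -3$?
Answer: $\frac{221}{6} \approx 36.833$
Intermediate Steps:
$T{\left(S,y \right)} = \frac{S}{6}$
$H{\left(s \right)} = -1 + s$ ($H{\left(s \right)} = s - 1 = -1 + s$)
$j = -17$ ($j = -10 - 7 = -17$)
$J = -3$ ($J = \left(-1 - 1\right) + \frac{3}{-3} = -2 + 3 \left(- \frac{1}{3}\right) = -2 - 1 = -3$)
$h{\left(G,r \right)} = -1$ ($h{\left(G,r \right)} = \frac{1}{3} \left(-3\right) = -1$)
$\left(T{\left(-7,0 \right)} + h{\left(H{\left(2 \right)},7 \right)}\right) j = \left(\frac{1}{6} \left(-7\right) - 1\right) \left(-17\right) = \left(- \frac{7}{6} - 1\right) \left(-17\right) = \left(- \frac{13}{6}\right) \left(-17\right) = \frac{221}{6}$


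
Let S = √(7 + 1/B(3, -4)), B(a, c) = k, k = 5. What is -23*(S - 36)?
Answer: 828 - 138*√5/5 ≈ 766.28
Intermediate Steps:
B(a, c) = 5
S = 6*√5/5 (S = √(7 + 1/5) = √(7 + ⅕) = √(36/5) = 6*√5/5 ≈ 2.6833)
-23*(S - 36) = -23*(6*√5/5 - 36) = -23*(-36 + 6*√5/5) = 828 - 138*√5/5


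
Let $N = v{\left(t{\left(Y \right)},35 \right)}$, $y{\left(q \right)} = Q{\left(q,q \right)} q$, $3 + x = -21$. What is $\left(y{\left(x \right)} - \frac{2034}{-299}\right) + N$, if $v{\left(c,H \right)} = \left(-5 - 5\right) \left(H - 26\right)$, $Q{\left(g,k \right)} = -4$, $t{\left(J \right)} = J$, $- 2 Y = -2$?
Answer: $\frac{3828}{299} \approx 12.803$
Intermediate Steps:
$Y = 1$ ($Y = \left(- \frac{1}{2}\right) \left(-2\right) = 1$)
$x = -24$ ($x = -3 - 21 = -24$)
$y{\left(q \right)} = - 4 q$
$v{\left(c,H \right)} = 260 - 10 H$ ($v{\left(c,H \right)} = - 10 \left(-26 + H\right) = 260 - 10 H$)
$N = -90$ ($N = 260 - 350 = -90$)
$\left(y{\left(x \right)} - \frac{2034}{-299}\right) + N = \left(\left(-4\right) \left(-24\right) - \frac{2034}{-299}\right) - 90 = \left(96 - - \frac{2034}{299}\right) - 90 = \left(96 + \frac{2034}{299}\right) - 90 = \frac{30738}{299} - 90 = \frac{3828}{299}$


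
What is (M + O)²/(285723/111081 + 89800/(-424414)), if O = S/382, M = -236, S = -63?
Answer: 63949291717081826525/2706641339313388 ≈ 23627.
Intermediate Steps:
O = -63/382 ≈ -0.16492
(M + O)²/(285723/111081 + 89800/(-424414)) = (-236 - 63/382)²/(285723/111081 + 89800/(-424414)) = (-90215/382)²/(285723*(1/111081) + 89800*(-1/424414)) = 8138746225/(145924*(95241/37027 - 44900/212207)) = 8138746225/(145924*(18548294587/7857388589)) = (8138746225/145924)*(7857388589/18548294587) = 63949291717081826525/2706641339313388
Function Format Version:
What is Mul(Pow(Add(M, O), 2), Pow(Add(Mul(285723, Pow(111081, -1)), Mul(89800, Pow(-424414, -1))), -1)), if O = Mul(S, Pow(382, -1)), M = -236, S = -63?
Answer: Rational(63949291717081826525, 2706641339313388) ≈ 23627.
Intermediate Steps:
O = Rational(-63, 382) (O = Mul(-63, Pow(382, -1)) = Mul(-63, Rational(1, 382)) = Rational(-63, 382) ≈ -0.16492)
Mul(Pow(Add(M, O), 2), Pow(Add(Mul(285723, Pow(111081, -1)), Mul(89800, Pow(-424414, -1))), -1)) = Mul(Pow(Add(-236, Rational(-63, 382)), 2), Pow(Add(Mul(285723, Pow(111081, -1)), Mul(89800, Pow(-424414, -1))), -1)) = Mul(Pow(Rational(-90215, 382), 2), Pow(Add(Mul(285723, Rational(1, 111081)), Mul(89800, Rational(-1, 424414))), -1)) = Mul(Rational(8138746225, 145924), Pow(Add(Rational(95241, 37027), Rational(-44900, 212207)), -1)) = Mul(Rational(8138746225, 145924), Pow(Rational(18548294587, 7857388589), -1)) = Mul(Rational(8138746225, 145924), Rational(7857388589, 18548294587)) = Rational(63949291717081826525, 2706641339313388)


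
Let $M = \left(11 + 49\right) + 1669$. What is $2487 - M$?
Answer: $758$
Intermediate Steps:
$M = 1729$ ($M = 60 + 1669 = 1729$)
$2487 - M = 2487 - 1729 = 758$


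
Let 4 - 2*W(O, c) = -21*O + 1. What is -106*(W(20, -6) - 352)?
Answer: 14893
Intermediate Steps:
W(O, c) = 3/2 + 21*O/2 (W(O, c) = 2 - (-21*O + 1)/2 = 2 - (1 - 21*O)/2 = 2 + (-½ + 21*O/2) = 3/2 + 21*O/2)
-106*(W(20, -6) - 352) = -106*((3/2 + (21/2)*20) - 352) = -106*((3/2 + 210) - 352) = -106*(423/2 - 352) = -106*(-281/2) = 14893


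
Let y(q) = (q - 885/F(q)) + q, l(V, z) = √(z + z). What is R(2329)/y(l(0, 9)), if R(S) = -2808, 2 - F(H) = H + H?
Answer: 552240/101729 - 1784016*√2/101729 ≈ -19.372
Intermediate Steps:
F(H) = 2 - 2*H (F(H) = 2 - (H + H) = 2 - 2*H)
l(V, z) = √2*√z (l(V, z) = √(2*z) = √2*√z)
y(q) = -885/(2 - 2*q) + 2*q (y(q) = (q - 885/(2 - 2*q)) + q = -885/(2 - 2*q) + 2*q)
R(2329)/y(l(0, 9)) = -2808*2*(-1 + √2*√9)/(885 + 4*(√2*√9)*(-1 + √2*√9)) = -2808*2*(-1 + √2*3)/(885 + 4*(√2*3)*(-1 + √2*3)) = -2808*2*(-1 + 3*√2)/(885 + 4*(3*√2)*(-1 + 3*√2)) = -2808*2*(-1 + 3*√2)/(885 + 12*√2*(-1 + 3*√2)) = -5616*(-1 + 3*√2)/(885 + 12*√2*(-1 + 3*√2))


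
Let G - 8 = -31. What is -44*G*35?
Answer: 35420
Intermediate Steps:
G = -23 (G = 8 - 31 = -23)
-44*G*35 = -44*(-23)*35 = 1012*35 = 35420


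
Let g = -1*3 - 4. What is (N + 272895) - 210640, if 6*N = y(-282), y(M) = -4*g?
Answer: 186779/3 ≈ 62260.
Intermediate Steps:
g = -7 (g = -3 - 4 = -7)
y(M) = 28 (y(M) = -4*(-7) = 28)
N = 14/3 (N = (⅙)*28 = 14/3 ≈ 4.6667)
(N + 272895) - 210640 = (14/3 + 272895) - 210640 = 818699/3 - 210640 = 186779/3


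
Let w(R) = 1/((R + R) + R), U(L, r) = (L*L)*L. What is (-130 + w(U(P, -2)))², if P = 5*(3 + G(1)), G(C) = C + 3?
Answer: 279600168120001/16544390625 ≈ 16900.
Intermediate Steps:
G(C) = 3 + C
P = 35 (P = 5*(3 + (3 + 1)) = 5*(3 + 4) = 5*7 = 35)
U(L, r) = L³ (U(L, r) = L²*L = L³)
w(R) = 1/(3*R) (w(R) = 1/(2*R + R) = 1/(3*R))
(-130 + w(U(P, -2)))² = (-130 + 1/(3*(35³)))² = (-130 + (⅓)/42875)² = (-130 + (⅓)*(1/42875))² = (-130 + 1/128625)² = (-16721249/128625)² = 279600168120001/16544390625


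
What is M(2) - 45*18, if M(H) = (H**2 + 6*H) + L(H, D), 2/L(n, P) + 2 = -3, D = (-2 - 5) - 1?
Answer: -3972/5 ≈ -794.40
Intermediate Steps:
D = -8 (D = -7 - 1 = -8)
L(n, P) = -2/5 (L(n, P) = 2/(-2 - 3) = 2/(-5) = 2*(-1/5) = -2/5)
M(H) = -2/5 + H**2 + 6*H (M(H) = (H**2 + 6*H) - 2/5 = -2/5 + H**2 + 6*H)
M(2) - 45*18 = (-2/5 + 2**2 + 6*2) - 45*18 = (-2/5 + 4 + 12) - 810 = 78/5 - 810 = -3972/5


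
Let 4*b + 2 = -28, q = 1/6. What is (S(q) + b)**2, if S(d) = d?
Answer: 484/9 ≈ 53.778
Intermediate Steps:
q = 1/6 ≈ 0.16667
b = -15/2 (b = -1/2 + (1/4)*(-28) = -1/2 - 7 = -15/2 ≈ -7.5000)
(S(q) + b)**2 = (1/6 - 15/2)**2 = (-22/3)**2 = 484/9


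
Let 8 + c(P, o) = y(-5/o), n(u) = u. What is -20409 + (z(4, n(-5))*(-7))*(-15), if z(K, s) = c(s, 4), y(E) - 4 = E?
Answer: -83841/4 ≈ -20960.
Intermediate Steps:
y(E) = 4 + E
c(P, o) = -4 - 5/o (c(P, o) = -8 + (4 - 5/o) = -4 - 5/o)
z(K, s) = -21/4 (z(K, s) = -4 - 5/4 = -21/4)
-20409 + (z(4, n(-5))*(-7))*(-15) = -20409 - 21/4*(-7)*(-15) = -20409 + (147/4)*(-15) = -20409 - 2205/4 = -83841/4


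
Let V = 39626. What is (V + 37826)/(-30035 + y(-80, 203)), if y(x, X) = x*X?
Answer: -77452/46275 ≈ -1.6737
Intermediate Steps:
y(x, X) = X*x
(V + 37826)/(-30035 + y(-80, 203)) = (39626 + 37826)/(-30035 + 203*(-80)) = 77452/(-30035 - 16240) = 77452/(-46275) = 77452*(-1/46275) = -77452/46275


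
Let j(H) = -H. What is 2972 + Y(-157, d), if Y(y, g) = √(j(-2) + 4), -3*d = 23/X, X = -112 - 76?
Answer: 2972 + √6 ≈ 2974.4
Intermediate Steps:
X = -188
d = 23/564 (d = -23/(3*(-188)) = -23*(-1)/(3*188) = -⅓*(-23/188) = 23/564 ≈ 0.040780)
Y(y, g) = √6 (Y(y, g) = √(-1*(-2) + 4) = √(2 + 4) = √6)
2972 + Y(-157, d) = 2972 + √6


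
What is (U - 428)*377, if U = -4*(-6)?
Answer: -152308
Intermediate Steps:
U = 24
(U - 428)*377 = (24 - 428)*377 = -404*377 = -152308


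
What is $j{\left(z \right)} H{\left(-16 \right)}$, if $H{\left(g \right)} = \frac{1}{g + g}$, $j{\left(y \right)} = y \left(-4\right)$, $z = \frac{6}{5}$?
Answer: $\frac{3}{20} \approx 0.15$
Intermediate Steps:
$z = \frac{6}{5}$ ($z = 6 \cdot \frac{1}{5} = \frac{6}{5} \approx 1.2$)
$j{\left(y \right)} = - 4 y$
$H{\left(g \right)} = \frac{1}{2 g}$
$j{\left(z \right)} H{\left(-16 \right)} = \left(-4\right) \frac{6}{5} \frac{1}{2 \left(-16\right)} = - \frac{24 \cdot \frac{1}{2} \left(- \frac{1}{16}\right)}{5} = \left(- \frac{24}{5}\right) \left(- \frac{1}{32}\right) = \frac{3}{20}$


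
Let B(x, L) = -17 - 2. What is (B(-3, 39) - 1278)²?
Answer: 1682209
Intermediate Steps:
B(x, L) = -19
(B(-3, 39) - 1278)² = (-19 - 1278)² = (-1297)² = 1682209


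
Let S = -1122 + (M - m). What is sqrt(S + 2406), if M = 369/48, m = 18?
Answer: sqrt(20379)/4 ≈ 35.689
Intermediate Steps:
M = 123/16 (M = 369*(1/48) = 123/16 ≈ 7.6875)
S = -18117/16 (S = -1122 + (123/16 - 1*18) = -1122 + (123/16 - 18) = -1122 - 165/16 = -18117/16 ≈ -1132.3)
sqrt(S + 2406) = sqrt(-18117/16 + 2406) = sqrt(20379/16) = sqrt(20379)/4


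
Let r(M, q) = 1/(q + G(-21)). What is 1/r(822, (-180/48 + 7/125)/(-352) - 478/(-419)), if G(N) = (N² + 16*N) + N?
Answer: 6279397893/73744000 ≈ 85.151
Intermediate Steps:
G(N) = N² + 17*N
r(M, q) = 1/(84 + q) (r(M, q) = 1/(q - 21*(17 - 21)) = 1/(q - 21*(-4)) = 1/(q + 84) = 1/(84 + q))
1/r(822, (-180/48 + 7/125)/(-352) - 478/(-419)) = 1/(1/(84 + ((-180/48 + 7/125)/(-352) - 478/(-419)))) = 1/(1/(84 + ((-180*1/48 + 7*(1/125))*(-1/352) - 478*(-1/419)))) = 1/(1/(84 + ((-15/4 + 7/125)*(-1/352) + 478/419))) = 1/(1/(84 + (-1847/500*(-1/352) + 478/419))) = 1/(1/(84 + (1847/176000 + 478/419))) = 1/(1/(84 + 84901893/73744000)) = 1/(1/(6279397893/73744000)) = 1/(73744000/6279397893) = 6279397893/73744000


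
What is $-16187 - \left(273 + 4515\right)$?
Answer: $-20975$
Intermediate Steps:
$-16187 - \left(273 + 4515\right) = -16187 - 4788 = -20975$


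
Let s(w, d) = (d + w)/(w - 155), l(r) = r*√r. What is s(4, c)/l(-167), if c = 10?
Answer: -14*I*√167/4211239 ≈ -4.2961e-5*I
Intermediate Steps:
l(r) = r^(3/2)
s(w, d) = (d + w)/(-155 + w)
s(4, c)/l(-167) = ((10 + 4)/(-155 + 4))/((-167)^(3/2)) = (14/(-151))/((-167*I*√167)) = (-1/151*14)*(I*√167/27889) = -14*I*√167/4211239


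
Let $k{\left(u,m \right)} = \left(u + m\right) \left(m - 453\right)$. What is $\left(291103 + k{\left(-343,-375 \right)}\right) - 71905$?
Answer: $813702$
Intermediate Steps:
$k{\left(u,m \right)} = \left(-453 + m\right) \left(m + u\right)$ ($k{\left(u,m \right)} = \left(m + u\right) \left(-453 + m\right) = \left(-453 + m\right) \left(m + u\right)$)
$\left(291103 + k{\left(-343,-375 \right)}\right) - 71905 = \left(291103 - \left(-453879 - 140625\right)\right) - 71905 = \left(291103 + \left(140625 + 169875 + 155379 + 128625\right)\right) - 71905 = \left(291103 + 594504\right) - 71905 = 885607 - 71905 = 813702$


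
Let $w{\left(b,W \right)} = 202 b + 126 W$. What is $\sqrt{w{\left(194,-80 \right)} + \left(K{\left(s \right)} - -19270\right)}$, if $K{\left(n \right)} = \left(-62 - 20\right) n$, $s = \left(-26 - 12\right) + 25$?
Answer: $2 \sqrt{12361} \approx 222.36$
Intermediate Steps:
$s = -13$ ($s = -38 + 25 = -13$)
$K{\left(n \right)} = - 82 n$
$w{\left(b,W \right)} = 126 W + 202 b$
$\sqrt{w{\left(194,-80 \right)} + \left(K{\left(s \right)} - -19270\right)} = \sqrt{\left(126 \left(-80\right) + 202 \cdot 194\right) - -20336} = \sqrt{\left(-10080 + 39188\right) + \left(1066 + 19270\right)} = \sqrt{29108 + 20336} = \sqrt{49444} = 2 \sqrt{12361}$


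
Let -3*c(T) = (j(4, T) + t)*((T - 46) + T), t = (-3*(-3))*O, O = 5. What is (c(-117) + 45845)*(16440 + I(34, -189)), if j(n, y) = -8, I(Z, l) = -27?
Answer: 809133545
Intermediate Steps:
t = 45 (t = -3*(-3)*5 = 9*5 = 45)
c(T) = 1702/3 - 74*T/3 (c(T) = -(-8 + 45)*((T - 46) + T)/3 = -37*((-46 + T) + T)/3 = -37*(-46 + 2*T)/3 = -(-1702 + 74*T)/3 = 1702/3 - 74*T/3)
(c(-117) + 45845)*(16440 + I(34, -189)) = ((1702/3 - 74/3*(-117)) + 45845)*(16440 - 27) = ((1702/3 + 2886) + 45845)*16413 = (10360/3 + 45845)*16413 = (147895/3)*16413 = 809133545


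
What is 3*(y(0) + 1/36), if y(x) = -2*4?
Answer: -287/12 ≈ -23.917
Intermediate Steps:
y(x) = -8
3*(y(0) + 1/36) = 3*(-8 + 1/36) = 3*(-287/36) = -287/12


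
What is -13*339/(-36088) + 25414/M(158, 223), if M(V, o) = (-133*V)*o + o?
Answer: 1517970497/13008055624 ≈ 0.11669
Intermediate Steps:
M(V, o) = o - 133*V*o (M(V, o) = -133*V*o + o = o - 133*V*o)
-13*339/(-36088) + 25414/M(158, 223) = -13*339/(-36088) + 25414/((223*(1 - 133*158))) = -4407*(-1/36088) + 25414/((223*(1 - 21014))) = 339/2776 + 25414/((223*(-21013))) = 339/2776 + 25414/(-4685899) = 339/2776 + 25414*(-1/4685899) = 339/2776 - 25414/4685899 = 1517970497/13008055624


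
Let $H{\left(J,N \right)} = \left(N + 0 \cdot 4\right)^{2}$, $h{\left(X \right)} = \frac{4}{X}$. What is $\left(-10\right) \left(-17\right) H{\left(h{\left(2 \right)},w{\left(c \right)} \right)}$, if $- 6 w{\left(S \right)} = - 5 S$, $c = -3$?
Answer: $\frac{2125}{2} \approx 1062.5$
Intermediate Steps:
$w{\left(S \right)} = \frac{5 S}{6}$ ($w{\left(S \right)} = - \frac{\left(-5\right) S}{6} = \frac{5 S}{6}$)
$H{\left(J,N \right)} = N^{2}$ ($H{\left(J,N \right)} = \left(N + 0\right)^{2} = N^{2}$)
$\left(-10\right) \left(-17\right) H{\left(h{\left(2 \right)},w{\left(c \right)} \right)} = \left(-10\right) \left(-17\right) \left(\frac{5}{6} \left(-3\right)\right)^{2} = 170 \left(- \frac{5}{2}\right)^{2} = 170 \cdot \frac{25}{4} = \frac{2125}{2}$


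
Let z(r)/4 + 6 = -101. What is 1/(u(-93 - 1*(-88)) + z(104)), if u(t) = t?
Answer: -1/433 ≈ -0.0023095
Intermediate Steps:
z(r) = -428 (z(r) = -24 + 4*(-101) = -24 - 404 = -428)
1/(u(-93 - 1*(-88)) + z(104)) = 1/((-93 - 1*(-88)) - 428) = 1/((-93 + 88) - 428) = 1/(-5 - 428) = 1/(-433) = -1/433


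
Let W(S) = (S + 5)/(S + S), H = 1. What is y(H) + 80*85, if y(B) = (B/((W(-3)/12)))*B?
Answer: 6764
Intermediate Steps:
W(S) = (5 + S)/(2*S) (W(S) = (5 + S)/((2*S)) = (5 + S)*(1/(2*S)) = (5 + S)/(2*S))
y(B) = -36*B² (y(B) = (B/((((½)*(5 - 3)/(-3))/12)))*B = (B/((((½)*(-⅓)*2)*(1/12))))*B = (B/((-⅓*1/12)))*B = (B/(-1/36))*B = (B*(-36))*B = (-36*B)*B = -36*B²)
y(H) + 80*85 = -36*1² + 80*85 = -36*1 + 6800 = -36 + 6800 = 6764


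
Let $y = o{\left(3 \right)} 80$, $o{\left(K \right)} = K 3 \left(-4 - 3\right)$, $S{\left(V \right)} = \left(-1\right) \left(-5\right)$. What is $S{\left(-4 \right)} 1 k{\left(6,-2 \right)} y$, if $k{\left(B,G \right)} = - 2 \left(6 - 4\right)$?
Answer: $100800$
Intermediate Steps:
$S{\left(V \right)} = 5$
$o{\left(K \right)} = - 21 K$ ($o{\left(K \right)} = K 3 \left(-7\right) = K \left(-21\right) = - 21 K$)
$k{\left(B,G \right)} = -4$ ($k{\left(B,G \right)} = \left(-2\right) 2 = -4$)
$y = -5040$ ($y = \left(-21\right) 3 \cdot 80 = \left(-63\right) 80 = -5040$)
$S{\left(-4 \right)} 1 k{\left(6,-2 \right)} y = 5 \cdot 1 \left(-4\right) \left(-5040\right) = 5 \left(-4\right) \left(-5040\right) = \left(-20\right) \left(-5040\right) = 100800$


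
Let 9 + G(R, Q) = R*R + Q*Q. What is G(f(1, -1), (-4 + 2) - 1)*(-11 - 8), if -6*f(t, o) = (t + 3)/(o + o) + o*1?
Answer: -19/4 ≈ -4.7500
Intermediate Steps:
f(t, o) = -o/6 - (3 + t)/(12*o) (f(t, o) = -((t + 3)/(o + o) + o*1)/6 = -((3 + t)/((2*o)) + o)/6 = -((3 + t)*(1/(2*o)) + o)/6 = -((3 + t)/(2*o) + o)/6 = -(o + (3 + t)/(2*o))/6 = -o/6 - (3 + t)/(12*o))
G(R, Q) = -9 + Q² + R² (G(R, Q) = -9 + (R*R + Q*Q) = -9 + (R² + Q²) = -9 + (Q² + R²) = -9 + Q² + R²)
G(f(1, -1), (-4 + 2) - 1)*(-11 - 8) = (-9 + ((-4 + 2) - 1)² + ((1/12)*(-3 - 1*1 - 2*(-1)²)/(-1))²)*(-11 - 8) = (-9 + (-2 - 1)² + ((1/12)*(-1)*(-3 - 1 - 2*1))²)*(-19) = (-9 + (-3)² + ((1/12)*(-1)*(-3 - 1 - 2))²)*(-19) = (-9 + 9 + ((1/12)*(-1)*(-6))²)*(-19) = (-9 + 9 + (½)²)*(-19) = (-9 + 9 + ¼)*(-19) = (¼)*(-19) = -19/4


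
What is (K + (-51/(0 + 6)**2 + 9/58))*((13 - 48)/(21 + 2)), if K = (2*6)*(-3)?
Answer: 453845/8004 ≈ 56.702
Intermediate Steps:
K = -36 (K = 12*(-3) = -36)
(K + (-51/(0 + 6)**2 + 9/58))*((13 - 48)/(21 + 2)) = (-36 + (-51/(0 + 6)**2 + 9/58))*((13 - 48)/(21 + 2)) = (-36 + (-51/(6**2) + 9*(1/58)))*(-35/23) = (-36 + (-51/36 + 9/58))*(-35*1/23) = (-36 + (-51*1/36 + 9/58))*(-35/23) = (-36 + (-17/12 + 9/58))*(-35/23) = (-36 - 439/348)*(-35/23) = -12967/348*(-35/23) = 453845/8004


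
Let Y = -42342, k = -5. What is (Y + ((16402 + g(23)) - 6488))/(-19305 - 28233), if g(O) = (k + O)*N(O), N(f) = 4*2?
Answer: 16142/23769 ≈ 0.67912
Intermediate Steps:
N(f) = 8
g(O) = -40 + 8*O (g(O) = (-5 + O)*8 = -40 + 8*O)
(Y + ((16402 + g(23)) - 6488))/(-19305 - 28233) = (-42342 + ((16402 + (-40 + 8*23)) - 6488))/(-19305 - 28233) = (-42342 + ((16402 + (-40 + 184)) - 6488))/(-47538) = (-42342 + ((16402 + 144) - 6488))*(-1/47538) = (-42342 + (16546 - 6488))*(-1/47538) = (-42342 + 10058)*(-1/47538) = -32284*(-1/47538) = 16142/23769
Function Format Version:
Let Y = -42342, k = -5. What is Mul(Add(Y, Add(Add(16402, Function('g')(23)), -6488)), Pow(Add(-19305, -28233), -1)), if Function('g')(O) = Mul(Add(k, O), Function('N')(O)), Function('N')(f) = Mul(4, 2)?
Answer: Rational(16142, 23769) ≈ 0.67912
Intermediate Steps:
Function('N')(f) = 8
Function('g')(O) = Add(-40, Mul(8, O)) (Function('g')(O) = Mul(Add(-5, O), 8) = Add(-40, Mul(8, O)))
Mul(Add(Y, Add(Add(16402, Function('g')(23)), -6488)), Pow(Add(-19305, -28233), -1)) = Mul(Add(-42342, Add(Add(16402, Add(-40, Mul(8, 23))), -6488)), Pow(Add(-19305, -28233), -1)) = Mul(Add(-42342, Add(Add(16402, Add(-40, 184)), -6488)), Pow(-47538, -1)) = Mul(Add(-42342, Add(Add(16402, 144), -6488)), Rational(-1, 47538)) = Mul(Add(-42342, Add(16546, -6488)), Rational(-1, 47538)) = Mul(Add(-42342, 10058), Rational(-1, 47538)) = Mul(-32284, Rational(-1, 47538)) = Rational(16142, 23769)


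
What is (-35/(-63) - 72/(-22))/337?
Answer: 379/33363 ≈ 0.011360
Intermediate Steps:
(-35/(-63) - 72/(-22))/337 = (-35*(-1/63) - 72*(-1/22))/337 = (5/9 + 36/11)/337 = (1/337)*(379/99) = 379/33363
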